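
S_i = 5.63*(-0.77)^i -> [5.63, -4.34, 3.34, -2.57, 1.98]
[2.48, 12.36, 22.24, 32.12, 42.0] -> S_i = 2.48 + 9.88*i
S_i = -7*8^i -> [-7, -56, -448, -3584, -28672]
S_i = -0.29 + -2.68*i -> [-0.29, -2.97, -5.65, -8.33, -11.01]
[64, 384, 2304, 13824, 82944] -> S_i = 64*6^i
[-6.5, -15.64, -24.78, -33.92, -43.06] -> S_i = -6.50 + -9.14*i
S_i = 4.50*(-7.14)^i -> [4.5, -32.13, 229.41, -1637.97, 11695.14]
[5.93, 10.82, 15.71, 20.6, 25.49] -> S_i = 5.93 + 4.89*i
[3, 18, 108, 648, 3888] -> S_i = 3*6^i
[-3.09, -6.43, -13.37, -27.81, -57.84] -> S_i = -3.09*2.08^i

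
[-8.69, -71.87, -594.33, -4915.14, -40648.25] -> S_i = -8.69*8.27^i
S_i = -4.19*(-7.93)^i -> [-4.19, 33.23, -263.49, 2089.46, -16569.4]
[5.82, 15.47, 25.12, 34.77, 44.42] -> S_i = 5.82 + 9.65*i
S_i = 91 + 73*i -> [91, 164, 237, 310, 383]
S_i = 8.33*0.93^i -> [8.33, 7.75, 7.2, 6.7, 6.23]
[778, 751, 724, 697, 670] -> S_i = 778 + -27*i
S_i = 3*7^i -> [3, 21, 147, 1029, 7203]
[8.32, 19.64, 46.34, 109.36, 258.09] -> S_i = 8.32*2.36^i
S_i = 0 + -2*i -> [0, -2, -4, -6, -8]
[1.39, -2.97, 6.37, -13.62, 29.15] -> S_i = 1.39*(-2.14)^i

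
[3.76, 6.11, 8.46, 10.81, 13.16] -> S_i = 3.76 + 2.35*i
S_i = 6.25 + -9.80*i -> [6.25, -3.55, -13.35, -23.15, -32.95]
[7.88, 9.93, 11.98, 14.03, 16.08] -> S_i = 7.88 + 2.05*i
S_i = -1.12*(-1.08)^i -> [-1.12, 1.21, -1.31, 1.41, -1.52]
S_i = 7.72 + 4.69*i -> [7.72, 12.41, 17.1, 21.79, 26.48]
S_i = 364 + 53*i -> [364, 417, 470, 523, 576]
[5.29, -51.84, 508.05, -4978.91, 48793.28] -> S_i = 5.29*(-9.80)^i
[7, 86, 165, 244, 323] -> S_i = 7 + 79*i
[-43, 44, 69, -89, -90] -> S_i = Random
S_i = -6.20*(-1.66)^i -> [-6.2, 10.29, -17.08, 28.36, -47.08]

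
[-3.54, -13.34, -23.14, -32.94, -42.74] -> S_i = -3.54 + -9.80*i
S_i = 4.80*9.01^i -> [4.8, 43.25, 389.66, 3510.88, 31633.0]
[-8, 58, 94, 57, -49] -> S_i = Random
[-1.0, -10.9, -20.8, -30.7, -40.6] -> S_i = -1.00 + -9.90*i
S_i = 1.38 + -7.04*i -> [1.38, -5.66, -12.7, -19.74, -26.78]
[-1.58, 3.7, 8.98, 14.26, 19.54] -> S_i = -1.58 + 5.28*i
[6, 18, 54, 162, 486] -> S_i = 6*3^i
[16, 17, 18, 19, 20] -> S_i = 16 + 1*i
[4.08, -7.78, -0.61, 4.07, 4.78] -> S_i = Random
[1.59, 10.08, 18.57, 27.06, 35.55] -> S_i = 1.59 + 8.49*i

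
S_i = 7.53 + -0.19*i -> [7.53, 7.34, 7.15, 6.96, 6.77]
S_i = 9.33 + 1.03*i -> [9.33, 10.36, 11.39, 12.42, 13.45]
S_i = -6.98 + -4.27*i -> [-6.98, -11.25, -15.52, -19.79, -24.06]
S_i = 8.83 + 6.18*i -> [8.83, 15.01, 21.19, 27.37, 33.55]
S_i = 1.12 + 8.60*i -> [1.12, 9.72, 18.32, 26.92, 35.52]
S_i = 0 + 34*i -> [0, 34, 68, 102, 136]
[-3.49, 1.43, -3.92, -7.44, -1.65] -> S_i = Random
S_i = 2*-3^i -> [2, -6, 18, -54, 162]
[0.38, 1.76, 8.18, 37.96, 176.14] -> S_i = 0.38*4.64^i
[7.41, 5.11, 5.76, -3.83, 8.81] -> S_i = Random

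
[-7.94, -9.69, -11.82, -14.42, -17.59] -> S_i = -7.94*1.22^i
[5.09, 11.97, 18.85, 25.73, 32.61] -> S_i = 5.09 + 6.88*i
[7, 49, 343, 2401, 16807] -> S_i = 7*7^i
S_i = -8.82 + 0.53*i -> [-8.82, -8.29, -7.76, -7.23, -6.7]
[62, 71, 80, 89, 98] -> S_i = 62 + 9*i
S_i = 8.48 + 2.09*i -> [8.48, 10.57, 12.66, 14.75, 16.84]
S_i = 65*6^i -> [65, 390, 2340, 14040, 84240]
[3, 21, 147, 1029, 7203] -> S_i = 3*7^i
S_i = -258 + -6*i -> [-258, -264, -270, -276, -282]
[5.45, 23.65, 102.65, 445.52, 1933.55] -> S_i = 5.45*4.34^i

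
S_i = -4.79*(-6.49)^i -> [-4.79, 31.09, -201.76, 1309.39, -8497.95]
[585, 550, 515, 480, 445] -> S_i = 585 + -35*i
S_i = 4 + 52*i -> [4, 56, 108, 160, 212]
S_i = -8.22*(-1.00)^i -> [-8.22, 8.22, -8.22, 8.22, -8.22]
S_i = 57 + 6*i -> [57, 63, 69, 75, 81]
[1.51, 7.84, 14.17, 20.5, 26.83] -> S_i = 1.51 + 6.33*i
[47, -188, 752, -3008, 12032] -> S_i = 47*-4^i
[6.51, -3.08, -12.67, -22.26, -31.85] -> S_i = 6.51 + -9.59*i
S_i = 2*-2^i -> [2, -4, 8, -16, 32]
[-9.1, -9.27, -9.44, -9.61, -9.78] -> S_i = -9.10 + -0.17*i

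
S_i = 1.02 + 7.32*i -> [1.02, 8.34, 15.66, 22.98, 30.3]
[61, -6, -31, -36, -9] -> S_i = Random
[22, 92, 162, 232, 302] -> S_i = 22 + 70*i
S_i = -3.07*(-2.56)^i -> [-3.07, 7.86, -20.12, 51.51, -131.86]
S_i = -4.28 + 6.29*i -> [-4.28, 2.01, 8.3, 14.59, 20.88]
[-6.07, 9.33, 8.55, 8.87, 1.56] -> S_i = Random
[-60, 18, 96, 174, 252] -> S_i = -60 + 78*i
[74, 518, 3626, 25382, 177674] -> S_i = 74*7^i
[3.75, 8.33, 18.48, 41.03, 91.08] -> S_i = 3.75*2.22^i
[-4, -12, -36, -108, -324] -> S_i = -4*3^i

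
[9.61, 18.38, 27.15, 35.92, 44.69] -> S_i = 9.61 + 8.77*i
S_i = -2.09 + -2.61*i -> [-2.09, -4.7, -7.31, -9.92, -12.53]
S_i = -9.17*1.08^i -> [-9.17, -9.9, -10.7, -11.55, -12.48]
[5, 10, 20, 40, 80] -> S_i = 5*2^i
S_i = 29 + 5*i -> [29, 34, 39, 44, 49]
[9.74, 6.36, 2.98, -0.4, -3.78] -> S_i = 9.74 + -3.38*i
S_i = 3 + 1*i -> [3, 4, 5, 6, 7]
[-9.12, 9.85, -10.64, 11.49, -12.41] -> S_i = -9.12*(-1.08)^i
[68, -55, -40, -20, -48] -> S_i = Random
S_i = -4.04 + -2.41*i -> [-4.04, -6.45, -8.86, -11.27, -13.68]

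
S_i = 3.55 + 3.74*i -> [3.55, 7.29, 11.03, 14.77, 18.51]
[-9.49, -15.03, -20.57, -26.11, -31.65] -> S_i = -9.49 + -5.54*i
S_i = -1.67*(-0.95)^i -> [-1.67, 1.59, -1.51, 1.43, -1.36]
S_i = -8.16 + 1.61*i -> [-8.16, -6.55, -4.94, -3.33, -1.72]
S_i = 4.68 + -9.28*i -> [4.68, -4.6, -13.88, -23.16, -32.44]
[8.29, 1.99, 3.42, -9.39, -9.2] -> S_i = Random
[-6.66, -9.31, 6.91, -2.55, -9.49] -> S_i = Random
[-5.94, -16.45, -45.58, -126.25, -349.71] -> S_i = -5.94*2.77^i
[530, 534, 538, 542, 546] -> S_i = 530 + 4*i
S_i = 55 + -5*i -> [55, 50, 45, 40, 35]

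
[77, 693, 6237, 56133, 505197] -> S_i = 77*9^i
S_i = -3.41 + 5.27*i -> [-3.41, 1.86, 7.13, 12.4, 17.67]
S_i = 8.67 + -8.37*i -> [8.67, 0.3, -8.07, -16.44, -24.81]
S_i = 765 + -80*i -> [765, 685, 605, 525, 445]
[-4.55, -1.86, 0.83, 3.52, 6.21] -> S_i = -4.55 + 2.69*i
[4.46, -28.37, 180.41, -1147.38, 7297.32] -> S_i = 4.46*(-6.36)^i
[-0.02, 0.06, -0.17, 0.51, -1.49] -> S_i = -0.02*(-2.94)^i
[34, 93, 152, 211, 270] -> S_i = 34 + 59*i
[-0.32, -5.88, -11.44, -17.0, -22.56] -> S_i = -0.32 + -5.56*i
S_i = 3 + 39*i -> [3, 42, 81, 120, 159]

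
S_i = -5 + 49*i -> [-5, 44, 93, 142, 191]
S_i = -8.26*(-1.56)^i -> [-8.26, 12.89, -20.1, 31.36, -48.92]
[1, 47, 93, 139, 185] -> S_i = 1 + 46*i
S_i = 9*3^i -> [9, 27, 81, 243, 729]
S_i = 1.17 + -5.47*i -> [1.17, -4.3, -9.77, -15.24, -20.71]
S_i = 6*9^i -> [6, 54, 486, 4374, 39366]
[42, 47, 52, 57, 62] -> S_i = 42 + 5*i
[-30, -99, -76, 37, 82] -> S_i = Random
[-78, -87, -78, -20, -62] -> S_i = Random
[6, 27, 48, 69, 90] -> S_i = 6 + 21*i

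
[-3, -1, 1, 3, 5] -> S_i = -3 + 2*i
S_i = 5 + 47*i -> [5, 52, 99, 146, 193]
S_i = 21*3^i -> [21, 63, 189, 567, 1701]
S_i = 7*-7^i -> [7, -49, 343, -2401, 16807]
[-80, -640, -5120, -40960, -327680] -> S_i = -80*8^i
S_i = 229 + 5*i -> [229, 234, 239, 244, 249]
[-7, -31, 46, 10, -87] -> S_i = Random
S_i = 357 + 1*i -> [357, 358, 359, 360, 361]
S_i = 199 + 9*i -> [199, 208, 217, 226, 235]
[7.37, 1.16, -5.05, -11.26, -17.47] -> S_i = 7.37 + -6.21*i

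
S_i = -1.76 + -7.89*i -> [-1.76, -9.65, -17.54, -25.43, -33.32]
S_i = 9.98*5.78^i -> [9.98, 57.68, 333.42, 1927.14, 11138.89]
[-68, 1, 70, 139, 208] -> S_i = -68 + 69*i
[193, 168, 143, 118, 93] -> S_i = 193 + -25*i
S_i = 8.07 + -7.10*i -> [8.07, 0.97, -6.13, -13.23, -20.33]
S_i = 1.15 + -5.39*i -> [1.15, -4.24, -9.63, -15.02, -20.41]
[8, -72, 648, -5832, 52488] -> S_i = 8*-9^i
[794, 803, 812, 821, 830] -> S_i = 794 + 9*i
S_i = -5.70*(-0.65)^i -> [-5.7, 3.7, -2.41, 1.57, -1.02]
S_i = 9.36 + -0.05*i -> [9.36, 9.31, 9.26, 9.21, 9.16]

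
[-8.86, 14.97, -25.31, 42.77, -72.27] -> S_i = -8.86*(-1.69)^i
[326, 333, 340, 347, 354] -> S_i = 326 + 7*i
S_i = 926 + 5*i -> [926, 931, 936, 941, 946]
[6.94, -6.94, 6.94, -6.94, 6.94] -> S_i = 6.94*(-1.00)^i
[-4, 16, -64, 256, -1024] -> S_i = -4*-4^i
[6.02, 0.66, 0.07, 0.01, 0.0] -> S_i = 6.02*0.11^i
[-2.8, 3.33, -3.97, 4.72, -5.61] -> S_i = -2.80*(-1.19)^i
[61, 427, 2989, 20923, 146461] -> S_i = 61*7^i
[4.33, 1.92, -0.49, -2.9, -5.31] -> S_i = 4.33 + -2.41*i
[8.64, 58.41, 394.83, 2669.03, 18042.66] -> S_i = 8.64*6.76^i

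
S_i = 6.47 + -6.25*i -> [6.47, 0.22, -6.03, -12.28, -18.53]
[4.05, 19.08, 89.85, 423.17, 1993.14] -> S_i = 4.05*4.71^i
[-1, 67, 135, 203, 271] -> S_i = -1 + 68*i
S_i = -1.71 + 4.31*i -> [-1.71, 2.6, 6.91, 11.22, 15.53]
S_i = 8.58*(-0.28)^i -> [8.58, -2.4, 0.67, -0.19, 0.05]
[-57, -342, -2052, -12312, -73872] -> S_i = -57*6^i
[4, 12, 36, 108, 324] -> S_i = 4*3^i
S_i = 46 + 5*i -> [46, 51, 56, 61, 66]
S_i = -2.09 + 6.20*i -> [-2.09, 4.11, 10.31, 16.51, 22.71]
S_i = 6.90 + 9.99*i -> [6.9, 16.89, 26.88, 36.87, 46.86]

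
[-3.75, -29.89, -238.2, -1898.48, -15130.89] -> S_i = -3.75*7.97^i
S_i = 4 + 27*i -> [4, 31, 58, 85, 112]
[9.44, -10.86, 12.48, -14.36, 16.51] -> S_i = 9.44*(-1.15)^i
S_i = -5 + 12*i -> [-5, 7, 19, 31, 43]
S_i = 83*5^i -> [83, 415, 2075, 10375, 51875]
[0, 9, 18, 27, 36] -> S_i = 0 + 9*i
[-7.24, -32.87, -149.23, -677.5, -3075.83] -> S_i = -7.24*4.54^i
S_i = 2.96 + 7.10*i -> [2.96, 10.06, 17.16, 24.26, 31.36]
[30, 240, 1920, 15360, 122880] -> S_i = 30*8^i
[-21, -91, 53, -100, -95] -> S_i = Random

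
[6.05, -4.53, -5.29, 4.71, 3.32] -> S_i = Random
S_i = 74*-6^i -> [74, -444, 2664, -15984, 95904]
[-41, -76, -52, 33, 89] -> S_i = Random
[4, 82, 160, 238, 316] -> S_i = 4 + 78*i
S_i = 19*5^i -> [19, 95, 475, 2375, 11875]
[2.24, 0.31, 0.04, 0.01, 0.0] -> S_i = 2.24*0.14^i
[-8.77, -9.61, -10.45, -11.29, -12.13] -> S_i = -8.77 + -0.84*i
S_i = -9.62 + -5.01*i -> [-9.62, -14.63, -19.64, -24.65, -29.66]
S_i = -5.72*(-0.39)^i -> [-5.72, 2.23, -0.87, 0.34, -0.13]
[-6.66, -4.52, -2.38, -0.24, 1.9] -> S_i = -6.66 + 2.14*i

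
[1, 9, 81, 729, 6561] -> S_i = 1*9^i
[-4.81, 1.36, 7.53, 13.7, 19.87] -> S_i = -4.81 + 6.17*i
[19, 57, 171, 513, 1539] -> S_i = 19*3^i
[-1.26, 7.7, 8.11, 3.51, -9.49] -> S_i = Random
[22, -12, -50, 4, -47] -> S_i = Random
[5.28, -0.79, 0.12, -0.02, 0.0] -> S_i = 5.28*(-0.15)^i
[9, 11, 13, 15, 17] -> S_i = 9 + 2*i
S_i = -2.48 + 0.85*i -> [-2.48, -1.63, -0.78, 0.07, 0.92]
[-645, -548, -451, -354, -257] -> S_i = -645 + 97*i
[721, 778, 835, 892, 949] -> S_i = 721 + 57*i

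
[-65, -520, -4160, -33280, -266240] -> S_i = -65*8^i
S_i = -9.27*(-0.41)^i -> [-9.27, 3.8, -1.56, 0.64, -0.26]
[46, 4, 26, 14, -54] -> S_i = Random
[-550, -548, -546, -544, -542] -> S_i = -550 + 2*i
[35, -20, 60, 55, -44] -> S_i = Random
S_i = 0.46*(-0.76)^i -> [0.46, -0.35, 0.27, -0.2, 0.15]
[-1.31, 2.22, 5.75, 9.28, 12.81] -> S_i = -1.31 + 3.53*i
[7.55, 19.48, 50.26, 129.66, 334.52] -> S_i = 7.55*2.58^i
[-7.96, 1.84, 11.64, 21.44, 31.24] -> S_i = -7.96 + 9.80*i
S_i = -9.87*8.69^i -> [-9.87, -85.77, -745.34, -6477.04, -56285.47]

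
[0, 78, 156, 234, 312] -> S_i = 0 + 78*i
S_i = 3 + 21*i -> [3, 24, 45, 66, 87]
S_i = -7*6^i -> [-7, -42, -252, -1512, -9072]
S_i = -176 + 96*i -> [-176, -80, 16, 112, 208]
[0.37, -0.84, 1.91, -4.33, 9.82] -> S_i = 0.37*(-2.27)^i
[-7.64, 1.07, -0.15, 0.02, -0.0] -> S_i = -7.64*(-0.14)^i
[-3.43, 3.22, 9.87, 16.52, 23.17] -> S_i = -3.43 + 6.65*i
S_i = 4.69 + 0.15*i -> [4.69, 4.84, 4.99, 5.14, 5.29]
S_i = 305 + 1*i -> [305, 306, 307, 308, 309]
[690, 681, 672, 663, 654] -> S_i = 690 + -9*i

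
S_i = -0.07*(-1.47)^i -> [-0.07, 0.1, -0.15, 0.22, -0.33]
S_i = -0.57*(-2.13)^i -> [-0.57, 1.21, -2.59, 5.51, -11.73]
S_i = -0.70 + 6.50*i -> [-0.7, 5.8, 12.3, 18.8, 25.3]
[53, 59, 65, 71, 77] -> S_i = 53 + 6*i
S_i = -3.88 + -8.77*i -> [-3.88, -12.65, -21.42, -30.19, -38.96]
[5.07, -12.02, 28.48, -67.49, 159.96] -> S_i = 5.07*(-2.37)^i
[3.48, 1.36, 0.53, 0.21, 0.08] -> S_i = 3.48*0.39^i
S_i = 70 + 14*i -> [70, 84, 98, 112, 126]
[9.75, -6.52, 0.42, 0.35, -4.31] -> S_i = Random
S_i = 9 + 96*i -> [9, 105, 201, 297, 393]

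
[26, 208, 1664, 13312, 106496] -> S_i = 26*8^i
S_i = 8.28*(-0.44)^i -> [8.28, -3.64, 1.6, -0.71, 0.31]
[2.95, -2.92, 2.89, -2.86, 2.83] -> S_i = 2.95*(-0.99)^i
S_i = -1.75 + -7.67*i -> [-1.75, -9.42, -17.09, -24.76, -32.43]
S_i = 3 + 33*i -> [3, 36, 69, 102, 135]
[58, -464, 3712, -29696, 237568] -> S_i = 58*-8^i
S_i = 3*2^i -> [3, 6, 12, 24, 48]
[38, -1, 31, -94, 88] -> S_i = Random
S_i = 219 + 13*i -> [219, 232, 245, 258, 271]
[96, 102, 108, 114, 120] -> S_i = 96 + 6*i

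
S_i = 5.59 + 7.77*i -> [5.59, 13.36, 21.13, 28.9, 36.67]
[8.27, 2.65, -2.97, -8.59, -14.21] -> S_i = 8.27 + -5.62*i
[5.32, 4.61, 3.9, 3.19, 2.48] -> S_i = 5.32 + -0.71*i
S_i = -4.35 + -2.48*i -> [-4.35, -6.83, -9.31, -11.79, -14.27]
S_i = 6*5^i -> [6, 30, 150, 750, 3750]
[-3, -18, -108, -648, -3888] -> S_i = -3*6^i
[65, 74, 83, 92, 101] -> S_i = 65 + 9*i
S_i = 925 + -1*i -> [925, 924, 923, 922, 921]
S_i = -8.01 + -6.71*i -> [-8.01, -14.72, -21.43, -28.14, -34.85]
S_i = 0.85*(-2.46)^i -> [0.85, -2.09, 5.14, -12.65, 31.13]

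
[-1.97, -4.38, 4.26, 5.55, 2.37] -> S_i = Random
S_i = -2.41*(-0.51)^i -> [-2.41, 1.23, -0.63, 0.32, -0.16]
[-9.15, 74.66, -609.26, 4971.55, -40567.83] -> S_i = -9.15*(-8.16)^i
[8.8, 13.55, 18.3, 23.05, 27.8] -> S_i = 8.80 + 4.75*i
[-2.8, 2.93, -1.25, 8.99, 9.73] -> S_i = Random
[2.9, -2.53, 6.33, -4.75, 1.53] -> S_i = Random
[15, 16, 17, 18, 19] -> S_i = 15 + 1*i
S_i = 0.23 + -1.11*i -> [0.23, -0.88, -1.99, -3.1, -4.21]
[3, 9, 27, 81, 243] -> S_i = 3*3^i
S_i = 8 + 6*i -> [8, 14, 20, 26, 32]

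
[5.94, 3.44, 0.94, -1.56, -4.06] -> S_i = 5.94 + -2.50*i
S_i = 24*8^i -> [24, 192, 1536, 12288, 98304]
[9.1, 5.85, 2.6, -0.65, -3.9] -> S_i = 9.10 + -3.25*i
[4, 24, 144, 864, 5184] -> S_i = 4*6^i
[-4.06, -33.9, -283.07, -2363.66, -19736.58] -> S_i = -4.06*8.35^i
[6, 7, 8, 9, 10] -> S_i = 6 + 1*i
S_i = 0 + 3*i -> [0, 3, 6, 9, 12]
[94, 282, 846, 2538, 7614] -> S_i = 94*3^i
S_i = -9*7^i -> [-9, -63, -441, -3087, -21609]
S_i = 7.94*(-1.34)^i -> [7.94, -10.64, 14.26, -19.1, 25.6]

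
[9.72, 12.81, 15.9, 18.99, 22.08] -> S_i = 9.72 + 3.09*i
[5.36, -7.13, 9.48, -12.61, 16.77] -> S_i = 5.36*(-1.33)^i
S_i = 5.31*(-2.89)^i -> [5.31, -15.35, 44.35, -128.17, 370.41]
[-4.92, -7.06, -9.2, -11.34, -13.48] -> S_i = -4.92 + -2.14*i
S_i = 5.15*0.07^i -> [5.15, 0.36, 0.03, 0.0, 0.0]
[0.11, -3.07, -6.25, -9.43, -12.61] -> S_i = 0.11 + -3.18*i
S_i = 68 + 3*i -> [68, 71, 74, 77, 80]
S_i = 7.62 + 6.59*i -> [7.62, 14.21, 20.8, 27.39, 33.98]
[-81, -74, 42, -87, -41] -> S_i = Random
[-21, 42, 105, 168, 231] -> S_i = -21 + 63*i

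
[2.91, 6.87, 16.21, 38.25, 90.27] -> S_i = 2.91*2.36^i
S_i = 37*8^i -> [37, 296, 2368, 18944, 151552]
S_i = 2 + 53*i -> [2, 55, 108, 161, 214]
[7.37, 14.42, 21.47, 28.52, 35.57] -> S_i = 7.37 + 7.05*i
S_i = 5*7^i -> [5, 35, 245, 1715, 12005]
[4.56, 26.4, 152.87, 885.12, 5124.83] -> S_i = 4.56*5.79^i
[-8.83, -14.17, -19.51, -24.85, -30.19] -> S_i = -8.83 + -5.34*i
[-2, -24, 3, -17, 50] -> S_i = Random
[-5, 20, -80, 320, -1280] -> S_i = -5*-4^i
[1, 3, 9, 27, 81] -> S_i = 1*3^i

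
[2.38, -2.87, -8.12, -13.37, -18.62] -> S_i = 2.38 + -5.25*i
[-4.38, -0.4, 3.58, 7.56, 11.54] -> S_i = -4.38 + 3.98*i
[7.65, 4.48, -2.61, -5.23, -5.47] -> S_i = Random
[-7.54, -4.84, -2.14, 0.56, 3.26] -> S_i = -7.54 + 2.70*i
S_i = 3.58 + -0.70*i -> [3.58, 2.88, 2.18, 1.48, 0.78]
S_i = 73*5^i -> [73, 365, 1825, 9125, 45625]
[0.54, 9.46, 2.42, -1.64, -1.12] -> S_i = Random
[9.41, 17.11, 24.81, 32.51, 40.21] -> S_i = 9.41 + 7.70*i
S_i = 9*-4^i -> [9, -36, 144, -576, 2304]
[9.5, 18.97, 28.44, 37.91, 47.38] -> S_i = 9.50 + 9.47*i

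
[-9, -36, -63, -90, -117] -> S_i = -9 + -27*i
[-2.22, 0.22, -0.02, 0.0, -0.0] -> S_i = -2.22*(-0.10)^i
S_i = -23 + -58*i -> [-23, -81, -139, -197, -255]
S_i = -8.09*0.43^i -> [-8.09, -3.48, -1.5, -0.64, -0.28]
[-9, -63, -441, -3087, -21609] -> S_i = -9*7^i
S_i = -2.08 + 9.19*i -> [-2.08, 7.11, 16.3, 25.49, 34.68]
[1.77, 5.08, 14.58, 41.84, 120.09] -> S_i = 1.77*2.87^i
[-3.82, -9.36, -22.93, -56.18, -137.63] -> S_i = -3.82*2.45^i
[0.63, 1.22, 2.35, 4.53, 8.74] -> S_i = 0.63*1.93^i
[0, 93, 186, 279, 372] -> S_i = 0 + 93*i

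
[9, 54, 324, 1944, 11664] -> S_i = 9*6^i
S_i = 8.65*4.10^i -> [8.65, 35.46, 145.41, 596.17, 2444.28]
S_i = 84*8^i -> [84, 672, 5376, 43008, 344064]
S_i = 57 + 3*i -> [57, 60, 63, 66, 69]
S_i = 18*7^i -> [18, 126, 882, 6174, 43218]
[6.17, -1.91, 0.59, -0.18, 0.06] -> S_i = 6.17*(-0.31)^i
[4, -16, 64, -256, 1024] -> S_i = 4*-4^i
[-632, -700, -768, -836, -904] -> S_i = -632 + -68*i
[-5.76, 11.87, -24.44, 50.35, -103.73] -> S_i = -5.76*(-2.06)^i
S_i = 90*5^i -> [90, 450, 2250, 11250, 56250]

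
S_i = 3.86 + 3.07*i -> [3.86, 6.93, 10.0, 13.07, 16.14]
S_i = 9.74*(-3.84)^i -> [9.74, -37.4, 143.62, -551.51, 2117.79]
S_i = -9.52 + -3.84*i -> [-9.52, -13.36, -17.2, -21.04, -24.88]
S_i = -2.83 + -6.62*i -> [-2.83, -9.45, -16.07, -22.69, -29.31]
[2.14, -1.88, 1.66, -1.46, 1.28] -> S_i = 2.14*(-0.88)^i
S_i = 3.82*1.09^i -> [3.82, 4.16, 4.54, 4.95, 5.39]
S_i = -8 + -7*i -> [-8, -15, -22, -29, -36]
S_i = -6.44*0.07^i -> [-6.44, -0.45, -0.03, -0.0, -0.0]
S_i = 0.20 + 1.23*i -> [0.2, 1.43, 2.66, 3.89, 5.12]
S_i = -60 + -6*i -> [-60, -66, -72, -78, -84]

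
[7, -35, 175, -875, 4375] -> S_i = 7*-5^i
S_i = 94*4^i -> [94, 376, 1504, 6016, 24064]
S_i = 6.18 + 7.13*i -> [6.18, 13.31, 20.44, 27.57, 34.7]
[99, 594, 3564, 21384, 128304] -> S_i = 99*6^i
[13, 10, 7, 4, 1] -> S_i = 13 + -3*i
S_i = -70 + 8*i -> [-70, -62, -54, -46, -38]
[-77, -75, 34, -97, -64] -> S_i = Random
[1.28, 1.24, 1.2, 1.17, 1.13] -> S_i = 1.28*0.97^i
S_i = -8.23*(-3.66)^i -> [-8.23, 30.12, -110.25, 403.5, -1476.81]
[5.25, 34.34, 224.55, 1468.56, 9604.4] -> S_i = 5.25*6.54^i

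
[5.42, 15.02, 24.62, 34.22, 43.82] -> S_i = 5.42 + 9.60*i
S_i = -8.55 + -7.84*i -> [-8.55, -16.39, -24.23, -32.07, -39.91]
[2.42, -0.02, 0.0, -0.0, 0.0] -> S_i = 2.42*(-0.01)^i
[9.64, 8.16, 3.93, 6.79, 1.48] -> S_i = Random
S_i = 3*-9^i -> [3, -27, 243, -2187, 19683]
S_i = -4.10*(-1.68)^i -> [-4.1, 6.89, -11.57, 19.44, -32.66]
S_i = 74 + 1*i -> [74, 75, 76, 77, 78]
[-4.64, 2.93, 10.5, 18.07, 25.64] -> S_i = -4.64 + 7.57*i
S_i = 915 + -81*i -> [915, 834, 753, 672, 591]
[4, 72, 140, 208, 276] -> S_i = 4 + 68*i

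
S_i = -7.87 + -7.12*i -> [-7.87, -14.99, -22.11, -29.23, -36.35]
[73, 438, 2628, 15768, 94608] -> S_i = 73*6^i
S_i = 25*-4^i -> [25, -100, 400, -1600, 6400]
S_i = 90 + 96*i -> [90, 186, 282, 378, 474]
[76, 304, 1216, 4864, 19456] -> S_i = 76*4^i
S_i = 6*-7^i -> [6, -42, 294, -2058, 14406]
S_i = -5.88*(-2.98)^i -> [-5.88, 17.52, -52.22, 155.61, -463.71]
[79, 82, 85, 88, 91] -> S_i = 79 + 3*i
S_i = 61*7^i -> [61, 427, 2989, 20923, 146461]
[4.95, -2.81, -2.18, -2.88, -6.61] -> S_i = Random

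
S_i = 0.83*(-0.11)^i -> [0.83, -0.09, 0.01, -0.0, 0.0]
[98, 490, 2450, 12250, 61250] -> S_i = 98*5^i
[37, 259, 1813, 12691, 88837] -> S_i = 37*7^i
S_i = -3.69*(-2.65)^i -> [-3.69, 9.78, -25.91, 68.67, -181.97]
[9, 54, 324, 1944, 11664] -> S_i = 9*6^i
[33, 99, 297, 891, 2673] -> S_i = 33*3^i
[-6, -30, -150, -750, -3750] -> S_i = -6*5^i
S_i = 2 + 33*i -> [2, 35, 68, 101, 134]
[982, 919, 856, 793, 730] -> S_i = 982 + -63*i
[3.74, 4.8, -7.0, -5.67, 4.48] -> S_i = Random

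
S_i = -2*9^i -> [-2, -18, -162, -1458, -13122]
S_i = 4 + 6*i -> [4, 10, 16, 22, 28]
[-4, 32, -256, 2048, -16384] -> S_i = -4*-8^i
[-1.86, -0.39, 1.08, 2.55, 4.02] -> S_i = -1.86 + 1.47*i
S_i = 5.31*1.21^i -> [5.31, 6.43, 7.77, 9.41, 11.38]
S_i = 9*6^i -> [9, 54, 324, 1944, 11664]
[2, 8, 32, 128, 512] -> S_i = 2*4^i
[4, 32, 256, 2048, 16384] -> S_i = 4*8^i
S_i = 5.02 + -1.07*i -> [5.02, 3.95, 2.88, 1.81, 0.74]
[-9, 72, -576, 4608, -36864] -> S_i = -9*-8^i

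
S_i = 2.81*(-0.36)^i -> [2.81, -1.01, 0.36, -0.13, 0.05]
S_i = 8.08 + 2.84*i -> [8.08, 10.92, 13.76, 16.6, 19.44]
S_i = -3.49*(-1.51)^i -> [-3.49, 5.27, -7.96, 12.02, -18.14]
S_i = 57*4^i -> [57, 228, 912, 3648, 14592]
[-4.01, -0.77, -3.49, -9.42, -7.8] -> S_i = Random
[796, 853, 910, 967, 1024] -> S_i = 796 + 57*i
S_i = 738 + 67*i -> [738, 805, 872, 939, 1006]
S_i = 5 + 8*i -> [5, 13, 21, 29, 37]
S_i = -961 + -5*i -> [-961, -966, -971, -976, -981]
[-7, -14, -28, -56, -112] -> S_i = -7*2^i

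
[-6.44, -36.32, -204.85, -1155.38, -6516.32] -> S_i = -6.44*5.64^i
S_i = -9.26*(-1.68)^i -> [-9.26, 15.56, -26.14, 43.91, -73.76]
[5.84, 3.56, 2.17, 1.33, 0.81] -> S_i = 5.84*0.61^i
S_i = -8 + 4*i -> [-8, -4, 0, 4, 8]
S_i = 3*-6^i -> [3, -18, 108, -648, 3888]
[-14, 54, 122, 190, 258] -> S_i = -14 + 68*i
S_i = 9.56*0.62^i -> [9.56, 5.93, 3.67, 2.28, 1.41]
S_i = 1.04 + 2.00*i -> [1.04, 3.04, 5.04, 7.04, 9.04]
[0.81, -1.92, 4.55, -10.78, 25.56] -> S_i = 0.81*(-2.37)^i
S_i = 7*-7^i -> [7, -49, 343, -2401, 16807]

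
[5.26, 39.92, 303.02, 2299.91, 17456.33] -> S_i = 5.26*7.59^i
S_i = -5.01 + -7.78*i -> [-5.01, -12.79, -20.57, -28.35, -36.13]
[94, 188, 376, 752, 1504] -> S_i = 94*2^i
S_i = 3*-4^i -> [3, -12, 48, -192, 768]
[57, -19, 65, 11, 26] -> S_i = Random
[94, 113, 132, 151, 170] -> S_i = 94 + 19*i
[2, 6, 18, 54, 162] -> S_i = 2*3^i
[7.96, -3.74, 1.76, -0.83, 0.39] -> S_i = 7.96*(-0.47)^i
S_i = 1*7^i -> [1, 7, 49, 343, 2401]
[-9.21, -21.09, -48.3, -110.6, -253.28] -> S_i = -9.21*2.29^i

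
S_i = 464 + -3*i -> [464, 461, 458, 455, 452]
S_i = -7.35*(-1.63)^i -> [-7.35, 11.98, -19.53, 31.83, -51.88]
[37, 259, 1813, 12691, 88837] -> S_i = 37*7^i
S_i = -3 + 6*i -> [-3, 3, 9, 15, 21]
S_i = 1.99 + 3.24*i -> [1.99, 5.23, 8.47, 11.71, 14.95]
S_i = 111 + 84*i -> [111, 195, 279, 363, 447]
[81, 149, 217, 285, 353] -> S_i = 81 + 68*i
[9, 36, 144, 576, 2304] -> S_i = 9*4^i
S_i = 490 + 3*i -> [490, 493, 496, 499, 502]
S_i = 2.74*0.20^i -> [2.74, 0.55, 0.11, 0.02, 0.0]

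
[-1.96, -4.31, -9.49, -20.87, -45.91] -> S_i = -1.96*2.20^i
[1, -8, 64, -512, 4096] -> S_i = 1*-8^i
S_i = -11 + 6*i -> [-11, -5, 1, 7, 13]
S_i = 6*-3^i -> [6, -18, 54, -162, 486]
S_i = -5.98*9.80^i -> [-5.98, -58.6, -574.32, -5628.33, -55157.62]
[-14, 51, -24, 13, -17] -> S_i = Random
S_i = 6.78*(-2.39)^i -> [6.78, -16.2, 38.73, -92.56, 221.22]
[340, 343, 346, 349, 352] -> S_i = 340 + 3*i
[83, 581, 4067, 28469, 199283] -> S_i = 83*7^i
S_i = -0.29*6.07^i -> [-0.29, -1.76, -10.69, -64.86, -393.69]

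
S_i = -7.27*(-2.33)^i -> [-7.27, 16.94, -39.47, 91.96, -214.27]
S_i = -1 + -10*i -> [-1, -11, -21, -31, -41]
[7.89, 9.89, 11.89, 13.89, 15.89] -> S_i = 7.89 + 2.00*i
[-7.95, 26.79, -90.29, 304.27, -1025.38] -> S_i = -7.95*(-3.37)^i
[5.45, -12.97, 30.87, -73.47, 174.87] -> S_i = 5.45*(-2.38)^i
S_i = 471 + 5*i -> [471, 476, 481, 486, 491]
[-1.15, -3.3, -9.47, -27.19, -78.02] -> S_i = -1.15*2.87^i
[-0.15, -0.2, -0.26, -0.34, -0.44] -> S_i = -0.15*1.31^i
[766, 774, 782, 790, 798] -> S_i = 766 + 8*i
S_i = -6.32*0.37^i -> [-6.32, -2.34, -0.87, -0.32, -0.12]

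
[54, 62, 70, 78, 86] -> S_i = 54 + 8*i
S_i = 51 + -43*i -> [51, 8, -35, -78, -121]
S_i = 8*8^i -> [8, 64, 512, 4096, 32768]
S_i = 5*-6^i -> [5, -30, 180, -1080, 6480]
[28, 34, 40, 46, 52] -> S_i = 28 + 6*i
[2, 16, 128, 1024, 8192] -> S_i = 2*8^i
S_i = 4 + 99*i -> [4, 103, 202, 301, 400]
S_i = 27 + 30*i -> [27, 57, 87, 117, 147]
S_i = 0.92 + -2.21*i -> [0.92, -1.29, -3.5, -5.71, -7.92]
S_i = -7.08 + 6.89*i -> [-7.08, -0.19, 6.7, 13.59, 20.48]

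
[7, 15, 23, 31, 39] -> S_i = 7 + 8*i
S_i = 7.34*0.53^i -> [7.34, 3.89, 2.06, 1.09, 0.58]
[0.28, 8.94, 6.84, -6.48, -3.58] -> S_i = Random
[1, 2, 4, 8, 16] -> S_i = 1*2^i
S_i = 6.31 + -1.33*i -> [6.31, 4.98, 3.65, 2.32, 0.99]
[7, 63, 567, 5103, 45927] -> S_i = 7*9^i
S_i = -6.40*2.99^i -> [-6.4, -19.14, -57.22, -171.08, -511.52]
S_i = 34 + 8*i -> [34, 42, 50, 58, 66]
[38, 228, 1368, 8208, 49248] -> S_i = 38*6^i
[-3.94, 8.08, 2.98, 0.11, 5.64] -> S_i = Random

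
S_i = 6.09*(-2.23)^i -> [6.09, -13.58, 30.28, -67.54, 150.6]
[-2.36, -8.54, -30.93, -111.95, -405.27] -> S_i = -2.36*3.62^i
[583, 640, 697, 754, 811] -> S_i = 583 + 57*i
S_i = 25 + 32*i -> [25, 57, 89, 121, 153]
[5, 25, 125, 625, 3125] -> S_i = 5*5^i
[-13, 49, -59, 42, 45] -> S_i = Random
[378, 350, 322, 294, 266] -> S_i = 378 + -28*i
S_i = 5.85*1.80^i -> [5.85, 10.53, 18.95, 34.12, 61.41]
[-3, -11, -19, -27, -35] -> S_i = -3 + -8*i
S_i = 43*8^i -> [43, 344, 2752, 22016, 176128]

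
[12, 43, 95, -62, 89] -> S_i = Random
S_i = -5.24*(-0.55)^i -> [-5.24, 2.88, -1.59, 0.87, -0.48]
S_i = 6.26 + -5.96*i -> [6.26, 0.3, -5.66, -11.62, -17.58]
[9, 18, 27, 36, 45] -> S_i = 9 + 9*i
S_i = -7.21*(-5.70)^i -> [-7.21, 41.1, -234.25, 1335.24, -7610.88]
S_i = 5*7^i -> [5, 35, 245, 1715, 12005]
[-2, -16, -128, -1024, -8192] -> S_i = -2*8^i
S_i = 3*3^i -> [3, 9, 27, 81, 243]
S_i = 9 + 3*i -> [9, 12, 15, 18, 21]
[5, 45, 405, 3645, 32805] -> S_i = 5*9^i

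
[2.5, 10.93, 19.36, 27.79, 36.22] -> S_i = 2.50 + 8.43*i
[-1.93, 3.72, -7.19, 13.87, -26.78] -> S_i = -1.93*(-1.93)^i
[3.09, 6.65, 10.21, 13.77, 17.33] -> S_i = 3.09 + 3.56*i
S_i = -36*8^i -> [-36, -288, -2304, -18432, -147456]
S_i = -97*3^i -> [-97, -291, -873, -2619, -7857]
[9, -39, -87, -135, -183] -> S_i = 9 + -48*i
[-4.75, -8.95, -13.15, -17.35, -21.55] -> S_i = -4.75 + -4.20*i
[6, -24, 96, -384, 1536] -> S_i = 6*-4^i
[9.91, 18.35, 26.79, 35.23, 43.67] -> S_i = 9.91 + 8.44*i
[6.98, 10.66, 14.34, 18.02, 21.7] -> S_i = 6.98 + 3.68*i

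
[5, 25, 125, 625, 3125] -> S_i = 5*5^i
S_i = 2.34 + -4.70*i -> [2.34, -2.36, -7.06, -11.76, -16.46]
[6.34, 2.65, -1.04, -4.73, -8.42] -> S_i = 6.34 + -3.69*i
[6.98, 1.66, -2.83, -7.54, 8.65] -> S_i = Random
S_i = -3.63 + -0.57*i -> [-3.63, -4.2, -4.77, -5.34, -5.91]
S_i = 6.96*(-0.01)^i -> [6.96, -0.07, 0.0, -0.0, 0.0]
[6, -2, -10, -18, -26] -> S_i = 6 + -8*i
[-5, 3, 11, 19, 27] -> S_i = -5 + 8*i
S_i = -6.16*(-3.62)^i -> [-6.16, 22.3, -80.72, 292.22, -1057.83]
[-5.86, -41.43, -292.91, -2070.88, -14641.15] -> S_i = -5.86*7.07^i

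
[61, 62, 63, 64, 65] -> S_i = 61 + 1*i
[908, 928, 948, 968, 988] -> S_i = 908 + 20*i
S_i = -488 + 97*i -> [-488, -391, -294, -197, -100]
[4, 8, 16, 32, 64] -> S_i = 4*2^i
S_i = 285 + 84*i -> [285, 369, 453, 537, 621]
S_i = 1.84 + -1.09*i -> [1.84, 0.75, -0.34, -1.43, -2.52]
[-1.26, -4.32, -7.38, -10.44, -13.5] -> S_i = -1.26 + -3.06*i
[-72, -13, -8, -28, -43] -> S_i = Random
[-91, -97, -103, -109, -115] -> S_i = -91 + -6*i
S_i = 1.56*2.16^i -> [1.56, 3.37, 7.28, 15.72, 33.96]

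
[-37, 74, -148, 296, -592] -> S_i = -37*-2^i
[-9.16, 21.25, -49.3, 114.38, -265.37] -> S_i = -9.16*(-2.32)^i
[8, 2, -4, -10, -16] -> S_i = 8 + -6*i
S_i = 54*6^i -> [54, 324, 1944, 11664, 69984]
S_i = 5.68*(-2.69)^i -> [5.68, -15.28, 41.1, -110.56, 297.41]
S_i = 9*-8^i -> [9, -72, 576, -4608, 36864]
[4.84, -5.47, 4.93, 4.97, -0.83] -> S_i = Random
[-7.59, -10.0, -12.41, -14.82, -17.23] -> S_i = -7.59 + -2.41*i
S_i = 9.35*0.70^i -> [9.35, 6.54, 4.58, 3.21, 2.24]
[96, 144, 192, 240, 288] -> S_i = 96 + 48*i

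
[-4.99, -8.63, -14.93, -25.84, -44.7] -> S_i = -4.99*1.73^i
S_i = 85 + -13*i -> [85, 72, 59, 46, 33]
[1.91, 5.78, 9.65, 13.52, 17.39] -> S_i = 1.91 + 3.87*i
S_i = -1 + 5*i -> [-1, 4, 9, 14, 19]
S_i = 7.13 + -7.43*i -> [7.13, -0.3, -7.73, -15.16, -22.59]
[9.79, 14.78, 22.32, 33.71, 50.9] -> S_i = 9.79*1.51^i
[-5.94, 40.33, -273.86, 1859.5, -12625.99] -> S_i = -5.94*(-6.79)^i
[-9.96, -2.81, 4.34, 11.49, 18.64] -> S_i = -9.96 + 7.15*i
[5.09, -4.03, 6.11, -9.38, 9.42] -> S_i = Random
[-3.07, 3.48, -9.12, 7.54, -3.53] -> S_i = Random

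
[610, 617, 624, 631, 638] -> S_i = 610 + 7*i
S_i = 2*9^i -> [2, 18, 162, 1458, 13122]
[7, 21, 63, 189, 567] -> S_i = 7*3^i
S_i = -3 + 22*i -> [-3, 19, 41, 63, 85]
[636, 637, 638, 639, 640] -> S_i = 636 + 1*i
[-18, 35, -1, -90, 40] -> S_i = Random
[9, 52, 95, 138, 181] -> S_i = 9 + 43*i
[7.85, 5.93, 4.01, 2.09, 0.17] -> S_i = 7.85 + -1.92*i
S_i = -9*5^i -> [-9, -45, -225, -1125, -5625]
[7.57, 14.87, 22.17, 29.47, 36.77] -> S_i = 7.57 + 7.30*i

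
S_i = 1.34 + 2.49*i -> [1.34, 3.83, 6.32, 8.81, 11.3]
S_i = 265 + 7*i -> [265, 272, 279, 286, 293]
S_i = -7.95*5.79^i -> [-7.95, -46.03, -266.52, -1543.13, -8934.73]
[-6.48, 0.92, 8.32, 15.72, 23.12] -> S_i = -6.48 + 7.40*i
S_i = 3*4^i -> [3, 12, 48, 192, 768]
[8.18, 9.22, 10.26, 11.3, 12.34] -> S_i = 8.18 + 1.04*i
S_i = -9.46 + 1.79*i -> [-9.46, -7.67, -5.88, -4.09, -2.3]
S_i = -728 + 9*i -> [-728, -719, -710, -701, -692]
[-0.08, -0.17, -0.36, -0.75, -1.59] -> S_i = -0.08*2.11^i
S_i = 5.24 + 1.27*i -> [5.24, 6.51, 7.78, 9.05, 10.32]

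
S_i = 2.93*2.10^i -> [2.93, 6.15, 12.92, 27.13, 56.98]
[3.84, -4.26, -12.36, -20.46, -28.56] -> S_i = 3.84 + -8.10*i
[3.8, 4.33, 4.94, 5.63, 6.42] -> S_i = 3.80*1.14^i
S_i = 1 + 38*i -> [1, 39, 77, 115, 153]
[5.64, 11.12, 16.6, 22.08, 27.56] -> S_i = 5.64 + 5.48*i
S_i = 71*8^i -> [71, 568, 4544, 36352, 290816]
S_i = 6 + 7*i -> [6, 13, 20, 27, 34]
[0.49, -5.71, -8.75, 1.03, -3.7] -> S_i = Random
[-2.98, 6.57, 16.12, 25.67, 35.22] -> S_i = -2.98 + 9.55*i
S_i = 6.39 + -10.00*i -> [6.39, -3.61, -13.61, -23.61, -33.61]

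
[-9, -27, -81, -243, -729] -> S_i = -9*3^i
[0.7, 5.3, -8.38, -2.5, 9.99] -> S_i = Random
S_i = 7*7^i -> [7, 49, 343, 2401, 16807]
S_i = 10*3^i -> [10, 30, 90, 270, 810]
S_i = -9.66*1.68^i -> [-9.66, -16.23, -27.26, -45.8, -76.95]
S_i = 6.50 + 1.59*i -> [6.5, 8.09, 9.68, 11.27, 12.86]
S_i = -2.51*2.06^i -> [-2.51, -5.17, -10.65, -21.94, -45.2]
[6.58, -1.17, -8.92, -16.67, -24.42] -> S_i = 6.58 + -7.75*i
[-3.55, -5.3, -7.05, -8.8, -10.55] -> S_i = -3.55 + -1.75*i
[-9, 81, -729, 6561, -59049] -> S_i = -9*-9^i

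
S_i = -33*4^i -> [-33, -132, -528, -2112, -8448]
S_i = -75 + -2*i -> [-75, -77, -79, -81, -83]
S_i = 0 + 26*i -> [0, 26, 52, 78, 104]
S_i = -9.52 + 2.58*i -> [-9.52, -6.94, -4.36, -1.78, 0.8]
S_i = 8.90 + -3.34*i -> [8.9, 5.56, 2.22, -1.12, -4.46]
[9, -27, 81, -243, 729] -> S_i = 9*-3^i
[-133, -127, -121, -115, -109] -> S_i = -133 + 6*i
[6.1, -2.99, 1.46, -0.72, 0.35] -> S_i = 6.10*(-0.49)^i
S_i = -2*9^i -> [-2, -18, -162, -1458, -13122]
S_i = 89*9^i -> [89, 801, 7209, 64881, 583929]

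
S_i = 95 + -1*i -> [95, 94, 93, 92, 91]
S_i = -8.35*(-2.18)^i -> [-8.35, 18.2, -39.68, 86.51, -188.59]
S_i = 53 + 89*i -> [53, 142, 231, 320, 409]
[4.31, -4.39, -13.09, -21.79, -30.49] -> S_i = 4.31 + -8.70*i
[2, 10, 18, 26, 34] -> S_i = 2 + 8*i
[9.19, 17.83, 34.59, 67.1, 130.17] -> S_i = 9.19*1.94^i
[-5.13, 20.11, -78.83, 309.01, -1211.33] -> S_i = -5.13*(-3.92)^i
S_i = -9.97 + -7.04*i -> [-9.97, -17.01, -24.05, -31.09, -38.13]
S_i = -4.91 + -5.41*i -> [-4.91, -10.32, -15.73, -21.14, -26.55]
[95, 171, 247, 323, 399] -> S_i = 95 + 76*i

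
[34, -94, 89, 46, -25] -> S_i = Random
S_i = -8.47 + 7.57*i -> [-8.47, -0.9, 6.67, 14.24, 21.81]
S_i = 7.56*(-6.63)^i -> [7.56, -50.12, 332.31, -2203.24, 14607.5]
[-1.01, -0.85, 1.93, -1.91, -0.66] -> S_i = Random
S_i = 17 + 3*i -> [17, 20, 23, 26, 29]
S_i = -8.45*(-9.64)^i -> [-8.45, 81.46, -785.26, 7569.86, -72973.44]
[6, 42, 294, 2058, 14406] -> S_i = 6*7^i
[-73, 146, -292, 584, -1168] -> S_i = -73*-2^i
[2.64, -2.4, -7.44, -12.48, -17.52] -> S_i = 2.64 + -5.04*i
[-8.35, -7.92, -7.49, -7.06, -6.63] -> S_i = -8.35 + 0.43*i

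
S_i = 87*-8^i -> [87, -696, 5568, -44544, 356352]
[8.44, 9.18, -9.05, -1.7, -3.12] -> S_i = Random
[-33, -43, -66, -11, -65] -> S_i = Random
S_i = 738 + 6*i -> [738, 744, 750, 756, 762]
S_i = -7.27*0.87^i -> [-7.27, -6.32, -5.5, -4.79, -4.16]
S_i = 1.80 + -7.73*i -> [1.8, -5.93, -13.66, -21.39, -29.12]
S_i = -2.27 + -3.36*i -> [-2.27, -5.63, -8.99, -12.35, -15.71]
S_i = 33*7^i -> [33, 231, 1617, 11319, 79233]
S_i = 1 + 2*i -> [1, 3, 5, 7, 9]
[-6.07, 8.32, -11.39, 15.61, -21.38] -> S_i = -6.07*(-1.37)^i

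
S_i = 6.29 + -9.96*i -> [6.29, -3.67, -13.63, -23.59, -33.55]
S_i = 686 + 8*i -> [686, 694, 702, 710, 718]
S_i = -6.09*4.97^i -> [-6.09, -30.27, -150.43, -747.63, -3715.72]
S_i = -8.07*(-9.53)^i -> [-8.07, 76.91, -732.92, 6984.77, -66564.88]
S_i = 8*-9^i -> [8, -72, 648, -5832, 52488]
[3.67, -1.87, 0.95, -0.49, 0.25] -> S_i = 3.67*(-0.51)^i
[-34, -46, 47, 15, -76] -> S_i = Random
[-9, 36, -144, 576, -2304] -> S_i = -9*-4^i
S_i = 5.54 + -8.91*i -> [5.54, -3.37, -12.28, -21.19, -30.1]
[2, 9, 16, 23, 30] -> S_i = 2 + 7*i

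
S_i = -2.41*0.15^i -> [-2.41, -0.36, -0.05, -0.01, -0.0]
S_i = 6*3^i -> [6, 18, 54, 162, 486]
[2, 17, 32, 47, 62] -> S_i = 2 + 15*i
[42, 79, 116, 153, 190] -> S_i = 42 + 37*i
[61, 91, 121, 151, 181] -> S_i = 61 + 30*i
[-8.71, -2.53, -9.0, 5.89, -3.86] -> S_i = Random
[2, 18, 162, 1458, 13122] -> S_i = 2*9^i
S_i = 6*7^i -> [6, 42, 294, 2058, 14406]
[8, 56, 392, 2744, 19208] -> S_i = 8*7^i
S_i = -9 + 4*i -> [-9, -5, -1, 3, 7]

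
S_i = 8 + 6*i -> [8, 14, 20, 26, 32]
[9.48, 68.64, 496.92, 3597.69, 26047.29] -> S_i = 9.48*7.24^i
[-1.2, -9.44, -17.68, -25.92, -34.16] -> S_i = -1.20 + -8.24*i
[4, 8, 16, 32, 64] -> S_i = 4*2^i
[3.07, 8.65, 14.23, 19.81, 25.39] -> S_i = 3.07 + 5.58*i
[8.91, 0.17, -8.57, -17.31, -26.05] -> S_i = 8.91 + -8.74*i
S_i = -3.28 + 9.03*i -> [-3.28, 5.75, 14.78, 23.81, 32.84]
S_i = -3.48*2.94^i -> [-3.48, -10.23, -30.08, -88.43, -260.0]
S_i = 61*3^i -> [61, 183, 549, 1647, 4941]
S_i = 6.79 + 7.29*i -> [6.79, 14.08, 21.37, 28.66, 35.95]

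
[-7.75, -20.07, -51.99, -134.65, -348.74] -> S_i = -7.75*2.59^i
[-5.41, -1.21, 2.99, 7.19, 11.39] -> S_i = -5.41 + 4.20*i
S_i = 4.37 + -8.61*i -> [4.37, -4.24, -12.85, -21.46, -30.07]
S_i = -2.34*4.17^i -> [-2.34, -9.76, -40.69, -169.68, -707.55]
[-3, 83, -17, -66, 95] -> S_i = Random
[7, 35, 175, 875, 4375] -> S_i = 7*5^i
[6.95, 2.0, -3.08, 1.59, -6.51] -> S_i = Random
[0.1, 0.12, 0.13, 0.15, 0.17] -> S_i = 0.10*1.15^i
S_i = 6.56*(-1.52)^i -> [6.56, -9.97, 15.16, -23.04, 35.02]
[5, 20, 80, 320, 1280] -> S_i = 5*4^i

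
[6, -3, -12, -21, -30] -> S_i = 6 + -9*i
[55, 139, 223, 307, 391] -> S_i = 55 + 84*i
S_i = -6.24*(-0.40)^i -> [-6.24, 2.5, -1.0, 0.4, -0.16]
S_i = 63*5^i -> [63, 315, 1575, 7875, 39375]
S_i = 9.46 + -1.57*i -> [9.46, 7.89, 6.32, 4.75, 3.18]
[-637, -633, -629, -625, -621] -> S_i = -637 + 4*i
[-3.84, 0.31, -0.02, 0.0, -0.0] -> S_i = -3.84*(-0.08)^i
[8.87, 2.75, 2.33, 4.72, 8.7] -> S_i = Random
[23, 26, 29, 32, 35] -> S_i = 23 + 3*i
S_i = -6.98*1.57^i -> [-6.98, -10.96, -17.21, -27.01, -42.41]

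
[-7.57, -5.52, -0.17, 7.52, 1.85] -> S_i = Random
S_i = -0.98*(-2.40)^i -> [-0.98, 2.35, -5.64, 13.55, -32.51]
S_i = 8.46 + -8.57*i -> [8.46, -0.11, -8.68, -17.25, -25.82]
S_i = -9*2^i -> [-9, -18, -36, -72, -144]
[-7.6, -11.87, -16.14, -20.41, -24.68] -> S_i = -7.60 + -4.27*i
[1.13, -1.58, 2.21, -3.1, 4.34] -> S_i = 1.13*(-1.40)^i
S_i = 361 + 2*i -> [361, 363, 365, 367, 369]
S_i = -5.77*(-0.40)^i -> [-5.77, 2.31, -0.92, 0.37, -0.15]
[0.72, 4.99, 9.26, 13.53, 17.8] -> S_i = 0.72 + 4.27*i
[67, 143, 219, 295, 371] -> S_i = 67 + 76*i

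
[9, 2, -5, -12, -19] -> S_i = 9 + -7*i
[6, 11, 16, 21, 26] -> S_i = 6 + 5*i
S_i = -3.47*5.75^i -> [-3.47, -19.95, -114.73, -659.68, -3793.16]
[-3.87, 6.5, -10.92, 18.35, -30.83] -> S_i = -3.87*(-1.68)^i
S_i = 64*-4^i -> [64, -256, 1024, -4096, 16384]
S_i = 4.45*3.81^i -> [4.45, 16.95, 64.6, 246.11, 937.69]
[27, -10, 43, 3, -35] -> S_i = Random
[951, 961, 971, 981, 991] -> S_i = 951 + 10*i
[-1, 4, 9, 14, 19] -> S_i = -1 + 5*i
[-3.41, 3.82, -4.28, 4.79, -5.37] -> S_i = -3.41*(-1.12)^i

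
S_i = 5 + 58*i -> [5, 63, 121, 179, 237]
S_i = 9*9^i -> [9, 81, 729, 6561, 59049]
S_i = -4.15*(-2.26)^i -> [-4.15, 9.38, -21.2, 47.9, -108.26]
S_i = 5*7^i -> [5, 35, 245, 1715, 12005]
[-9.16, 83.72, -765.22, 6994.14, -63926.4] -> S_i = -9.16*(-9.14)^i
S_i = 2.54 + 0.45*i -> [2.54, 2.99, 3.44, 3.89, 4.34]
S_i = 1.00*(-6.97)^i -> [1.0, -6.97, 48.58, -338.61, 2360.1]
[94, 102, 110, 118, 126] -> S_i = 94 + 8*i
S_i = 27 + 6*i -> [27, 33, 39, 45, 51]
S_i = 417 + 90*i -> [417, 507, 597, 687, 777]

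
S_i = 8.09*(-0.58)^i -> [8.09, -4.69, 2.72, -1.58, 0.92]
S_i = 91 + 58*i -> [91, 149, 207, 265, 323]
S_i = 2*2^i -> [2, 4, 8, 16, 32]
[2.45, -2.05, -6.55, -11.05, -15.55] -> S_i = 2.45 + -4.50*i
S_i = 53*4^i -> [53, 212, 848, 3392, 13568]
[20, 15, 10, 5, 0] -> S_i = 20 + -5*i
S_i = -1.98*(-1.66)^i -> [-1.98, 3.29, -5.46, 9.06, -15.03]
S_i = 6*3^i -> [6, 18, 54, 162, 486]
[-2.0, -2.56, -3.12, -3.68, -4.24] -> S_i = -2.00 + -0.56*i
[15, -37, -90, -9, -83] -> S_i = Random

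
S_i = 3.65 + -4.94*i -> [3.65, -1.29, -6.23, -11.17, -16.11]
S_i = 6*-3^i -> [6, -18, 54, -162, 486]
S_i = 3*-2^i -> [3, -6, 12, -24, 48]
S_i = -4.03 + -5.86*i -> [-4.03, -9.89, -15.75, -21.61, -27.47]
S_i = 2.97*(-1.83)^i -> [2.97, -5.44, 9.95, -18.2, 33.31]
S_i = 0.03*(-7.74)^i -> [0.03, -0.23, 1.8, -13.91, 107.67]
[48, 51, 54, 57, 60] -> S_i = 48 + 3*i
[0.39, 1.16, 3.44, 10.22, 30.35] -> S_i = 0.39*2.97^i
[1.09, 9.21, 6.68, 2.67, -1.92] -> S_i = Random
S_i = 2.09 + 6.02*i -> [2.09, 8.11, 14.13, 20.15, 26.17]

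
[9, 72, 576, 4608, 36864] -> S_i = 9*8^i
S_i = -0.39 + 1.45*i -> [-0.39, 1.06, 2.51, 3.96, 5.41]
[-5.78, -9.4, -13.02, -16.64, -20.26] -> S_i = -5.78 + -3.62*i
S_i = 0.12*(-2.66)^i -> [0.12, -0.32, 0.85, -2.26, 6.01]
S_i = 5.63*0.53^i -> [5.63, 2.98, 1.58, 0.84, 0.44]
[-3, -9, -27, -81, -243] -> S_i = -3*3^i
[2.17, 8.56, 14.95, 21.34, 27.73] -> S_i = 2.17 + 6.39*i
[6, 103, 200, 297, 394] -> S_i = 6 + 97*i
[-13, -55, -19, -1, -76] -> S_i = Random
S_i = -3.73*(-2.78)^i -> [-3.73, 10.37, -28.83, 80.14, -222.79]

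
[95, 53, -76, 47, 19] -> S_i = Random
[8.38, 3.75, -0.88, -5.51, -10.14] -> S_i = 8.38 + -4.63*i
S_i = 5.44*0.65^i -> [5.44, 3.54, 2.3, 1.49, 0.97]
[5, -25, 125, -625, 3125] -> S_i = 5*-5^i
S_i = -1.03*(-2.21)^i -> [-1.03, 2.28, -5.03, 11.12, -24.57]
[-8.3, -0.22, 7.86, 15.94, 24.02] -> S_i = -8.30 + 8.08*i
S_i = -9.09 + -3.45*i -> [-9.09, -12.54, -15.99, -19.44, -22.89]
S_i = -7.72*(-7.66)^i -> [-7.72, 59.14, -452.98, 3469.79, -26578.62]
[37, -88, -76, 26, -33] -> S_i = Random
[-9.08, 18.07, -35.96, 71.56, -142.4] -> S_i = -9.08*(-1.99)^i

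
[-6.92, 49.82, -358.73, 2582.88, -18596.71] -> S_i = -6.92*(-7.20)^i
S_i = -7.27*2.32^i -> [-7.27, -16.87, -39.13, -90.78, -210.61]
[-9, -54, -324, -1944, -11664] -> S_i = -9*6^i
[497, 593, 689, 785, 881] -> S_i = 497 + 96*i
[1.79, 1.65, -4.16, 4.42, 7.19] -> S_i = Random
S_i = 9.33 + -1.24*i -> [9.33, 8.09, 6.85, 5.61, 4.37]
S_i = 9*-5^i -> [9, -45, 225, -1125, 5625]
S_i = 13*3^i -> [13, 39, 117, 351, 1053]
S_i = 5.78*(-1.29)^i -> [5.78, -7.46, 9.62, -12.41, 16.01]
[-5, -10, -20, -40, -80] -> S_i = -5*2^i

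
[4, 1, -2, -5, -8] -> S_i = 4 + -3*i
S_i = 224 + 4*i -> [224, 228, 232, 236, 240]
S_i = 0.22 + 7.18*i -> [0.22, 7.4, 14.58, 21.76, 28.94]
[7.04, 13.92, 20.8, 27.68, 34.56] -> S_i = 7.04 + 6.88*i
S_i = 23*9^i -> [23, 207, 1863, 16767, 150903]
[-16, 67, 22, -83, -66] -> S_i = Random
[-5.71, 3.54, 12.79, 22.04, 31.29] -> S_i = -5.71 + 9.25*i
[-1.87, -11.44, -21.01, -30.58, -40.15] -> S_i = -1.87 + -9.57*i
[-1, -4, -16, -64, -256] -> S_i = -1*4^i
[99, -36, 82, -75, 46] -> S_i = Random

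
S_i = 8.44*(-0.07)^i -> [8.44, -0.59, 0.04, -0.0, 0.0]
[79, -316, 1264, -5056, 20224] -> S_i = 79*-4^i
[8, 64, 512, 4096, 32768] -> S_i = 8*8^i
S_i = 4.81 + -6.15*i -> [4.81, -1.34, -7.49, -13.64, -19.79]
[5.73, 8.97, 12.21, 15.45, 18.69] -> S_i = 5.73 + 3.24*i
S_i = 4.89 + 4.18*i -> [4.89, 9.07, 13.25, 17.43, 21.61]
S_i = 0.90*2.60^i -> [0.9, 2.34, 6.08, 15.82, 41.13]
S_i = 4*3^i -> [4, 12, 36, 108, 324]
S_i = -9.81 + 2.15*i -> [-9.81, -7.66, -5.51, -3.36, -1.21]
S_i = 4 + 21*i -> [4, 25, 46, 67, 88]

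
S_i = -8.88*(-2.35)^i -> [-8.88, 20.87, -49.04, 115.24, -270.82]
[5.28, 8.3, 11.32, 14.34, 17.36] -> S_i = 5.28 + 3.02*i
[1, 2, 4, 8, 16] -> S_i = 1*2^i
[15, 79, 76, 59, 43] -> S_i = Random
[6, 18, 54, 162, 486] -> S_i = 6*3^i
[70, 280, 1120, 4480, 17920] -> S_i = 70*4^i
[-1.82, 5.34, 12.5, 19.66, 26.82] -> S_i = -1.82 + 7.16*i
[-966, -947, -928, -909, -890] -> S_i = -966 + 19*i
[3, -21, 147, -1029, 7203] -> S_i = 3*-7^i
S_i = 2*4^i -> [2, 8, 32, 128, 512]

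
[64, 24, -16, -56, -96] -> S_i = 64 + -40*i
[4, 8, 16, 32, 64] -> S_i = 4*2^i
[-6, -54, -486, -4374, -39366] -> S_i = -6*9^i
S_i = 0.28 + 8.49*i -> [0.28, 8.77, 17.26, 25.75, 34.24]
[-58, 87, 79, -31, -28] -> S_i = Random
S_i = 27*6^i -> [27, 162, 972, 5832, 34992]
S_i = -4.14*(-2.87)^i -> [-4.14, 11.88, -34.1, 97.87, -280.88]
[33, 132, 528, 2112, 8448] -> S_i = 33*4^i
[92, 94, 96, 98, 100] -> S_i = 92 + 2*i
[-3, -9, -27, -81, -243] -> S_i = -3*3^i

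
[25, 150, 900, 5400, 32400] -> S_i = 25*6^i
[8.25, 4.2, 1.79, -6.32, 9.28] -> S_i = Random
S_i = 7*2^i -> [7, 14, 28, 56, 112]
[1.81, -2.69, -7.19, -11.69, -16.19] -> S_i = 1.81 + -4.50*i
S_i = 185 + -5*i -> [185, 180, 175, 170, 165]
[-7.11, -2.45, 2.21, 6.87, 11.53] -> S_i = -7.11 + 4.66*i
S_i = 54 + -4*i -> [54, 50, 46, 42, 38]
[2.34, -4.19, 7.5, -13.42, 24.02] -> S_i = 2.34*(-1.79)^i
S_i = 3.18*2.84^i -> [3.18, 9.03, 25.65, 72.84, 206.87]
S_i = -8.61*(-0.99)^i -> [-8.61, 8.52, -8.44, 8.35, -8.27]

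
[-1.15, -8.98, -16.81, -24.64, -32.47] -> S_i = -1.15 + -7.83*i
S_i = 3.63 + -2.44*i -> [3.63, 1.19, -1.25, -3.69, -6.13]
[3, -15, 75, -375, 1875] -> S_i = 3*-5^i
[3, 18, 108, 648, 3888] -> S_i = 3*6^i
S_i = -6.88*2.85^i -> [-6.88, -19.61, -55.88, -159.27, -453.91]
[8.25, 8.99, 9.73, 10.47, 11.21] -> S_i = 8.25 + 0.74*i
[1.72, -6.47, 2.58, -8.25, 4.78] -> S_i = Random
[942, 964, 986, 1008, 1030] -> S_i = 942 + 22*i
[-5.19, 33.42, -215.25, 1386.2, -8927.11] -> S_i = -5.19*(-6.44)^i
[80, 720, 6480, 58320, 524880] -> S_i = 80*9^i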